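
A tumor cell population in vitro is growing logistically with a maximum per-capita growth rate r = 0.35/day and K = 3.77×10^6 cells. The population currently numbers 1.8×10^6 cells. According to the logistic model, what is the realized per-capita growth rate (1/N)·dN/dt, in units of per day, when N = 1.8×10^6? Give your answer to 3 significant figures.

(1/N)·dN/dt = r(1 − N/K) = 0.35 × (1 − 1.8×10^6/3.77×10^6).
= 0.35 × 0.52255 = 0.18289.

0.183 per day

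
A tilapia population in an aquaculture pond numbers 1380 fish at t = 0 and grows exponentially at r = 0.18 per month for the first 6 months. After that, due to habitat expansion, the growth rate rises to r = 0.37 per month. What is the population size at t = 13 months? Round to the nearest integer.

54168 fish

Phase 1: N(6) = 1380·e^(0.18×6) = 1380·e^1.08 = 4063.66.
Phase 2 runs for 13 − 6 = 7 months at r = 0.37.
N(13) = 4063.66·e^(0.37×7) = 4063.66·e^2.59 = 54167.6.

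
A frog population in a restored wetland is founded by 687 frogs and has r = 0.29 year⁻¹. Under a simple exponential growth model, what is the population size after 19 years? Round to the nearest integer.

N(t) = N₀·e^(rt) = 687 × e^(0.29×19) = 687 × e^5.51.
e^5.51 ≈ 247.15, so N ≈ 687 × 247.15 = 169793.

169793 frogs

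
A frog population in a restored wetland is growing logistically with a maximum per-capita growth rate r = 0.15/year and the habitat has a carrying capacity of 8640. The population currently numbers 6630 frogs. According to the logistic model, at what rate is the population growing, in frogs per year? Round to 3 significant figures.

231 frogs per year

dN/dt = rN(1 − N/K) = 0.15 × 6630 × (1 − 6630/8640).
1 − 6630/8640 = 0.23264; dN/dt = 0.15 × 6630 × 0.23264 = 231.36.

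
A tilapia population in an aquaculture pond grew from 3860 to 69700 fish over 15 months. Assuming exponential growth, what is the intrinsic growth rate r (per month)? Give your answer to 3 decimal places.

0.193 per month

From N(t) = N₀·e^(rt): e^(r·15) = 69700/3860 = 18.057.
r·15 = ln(18.057) = 2.8935, so r = 2.8935/15 = 0.1929.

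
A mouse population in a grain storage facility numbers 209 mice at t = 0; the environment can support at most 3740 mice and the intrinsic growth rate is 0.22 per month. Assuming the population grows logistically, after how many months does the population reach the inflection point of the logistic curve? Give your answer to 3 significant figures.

Logistic growth is fastest at N = K/2 = 1870.
A = (K − N₀)/N₀ = 16.895. Set K/(1 + A·e^(−rt)) = K/2 → A·e^(−rt) = 1.
e^(−0.22t) = 1/16.895 = 0.05919, so t = ln(16.895)/0.22 = 2.827/0.22 = 12.85.

12.9 months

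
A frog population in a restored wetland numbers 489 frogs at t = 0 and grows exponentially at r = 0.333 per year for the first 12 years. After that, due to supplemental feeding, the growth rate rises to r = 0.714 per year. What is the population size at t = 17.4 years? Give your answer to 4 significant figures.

Phase 1: N(12) = 489·e^(0.333×12) = 489·e^3.996 = 26591.9.
Phase 2 runs for 17.4 − 12 = 5.4 years at r = 0.714.
N(17.4) = 26591.9·e^(0.714×5.4) = 26591.9·e^3.856 = 1.256653×10^6.

1257000 frogs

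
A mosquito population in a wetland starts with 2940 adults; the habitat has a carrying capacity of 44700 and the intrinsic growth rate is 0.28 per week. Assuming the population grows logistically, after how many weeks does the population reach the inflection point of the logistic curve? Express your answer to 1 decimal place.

Logistic growth is fastest at N = K/2 = 22350.
A = (K − N₀)/N₀ = 14.204. Set K/(1 + A·e^(−rt)) = K/2 → A·e^(−rt) = 1.
e^(−0.28t) = 1/14.204 = 0.0704023, so t = ln(14.204)/0.28 = 2.6535/0.28 = 9.4769.

9.5 weeks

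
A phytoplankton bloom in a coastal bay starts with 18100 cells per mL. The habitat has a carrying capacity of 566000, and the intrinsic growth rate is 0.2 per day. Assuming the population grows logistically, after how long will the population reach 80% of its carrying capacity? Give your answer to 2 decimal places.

23.98 days

A = (K − N₀)/N₀ = (566000 − 18100)/18100 = 30.271.
Solve 566000/(1 + 30.271·e^(−0.2t)) = 452800: 1 + 30.271·e^(−0.2t) = 1.25, so e^(−0.2t) = 0.00825881.
−0.2·t = ln(0.00825881) = -4.7965, so t = 4.7965/0.2 = 23.982.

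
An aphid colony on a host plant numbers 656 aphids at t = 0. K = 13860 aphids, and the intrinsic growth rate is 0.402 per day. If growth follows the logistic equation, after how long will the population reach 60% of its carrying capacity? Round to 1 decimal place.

A = (K − N₀)/N₀ = (13860 − 656)/656 = 20.128.
Solve 13860/(1 + 20.128·e^(−0.402t)) = 8316: 1 + 20.128·e^(−0.402t) = 1.6667, so e^(−0.402t) = 0.0331213.
−0.402·t = ln(0.0331213) = -3.4076, so t = 3.4076/0.402 = 8.4766.

8.5 days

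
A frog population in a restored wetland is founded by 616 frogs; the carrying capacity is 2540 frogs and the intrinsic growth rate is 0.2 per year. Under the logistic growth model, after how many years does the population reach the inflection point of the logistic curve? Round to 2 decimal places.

5.69 years

Logistic growth is fastest at N = K/2 = 1270.
A = (K − N₀)/N₀ = 3.1234. Set K/(1 + A·e^(−rt)) = K/2 → A·e^(−rt) = 1.
e^(−0.2t) = 1/3.1234 = 0.320166, so t = ln(3.1234)/0.2 = 1.1389/0.2 = 5.6946.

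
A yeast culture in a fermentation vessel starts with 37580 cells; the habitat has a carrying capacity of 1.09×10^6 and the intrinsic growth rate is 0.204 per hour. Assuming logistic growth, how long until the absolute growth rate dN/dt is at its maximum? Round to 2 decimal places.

Logistic growth is fastest at N = K/2 = 545000.
A = (K − N₀)/N₀ = 28.005. Set K/(1 + A·e^(−rt)) = K/2 → A·e^(−rt) = 1.
e^(−0.204t) = 1/28.005 = 0.0357082, so t = ln(28.005)/0.204 = 3.3324/0.204 = 16.335.

16.34 hours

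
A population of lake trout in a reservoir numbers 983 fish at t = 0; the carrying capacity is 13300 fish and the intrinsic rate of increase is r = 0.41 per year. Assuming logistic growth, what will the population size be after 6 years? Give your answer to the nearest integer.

6424 fish

A = (K − N₀)/N₀ = (13300 − 983)/983 = 12.53.
N(t) = K/(1 + A·e^(−rt)) = 13300/(1 + 12.53×e^(−0.41×6)).
e^(−2.46) = 0.085435; denominator = 1 + 12.53×0.085435 = 2.0705.
N = 13300/2.0705 = 6423.57.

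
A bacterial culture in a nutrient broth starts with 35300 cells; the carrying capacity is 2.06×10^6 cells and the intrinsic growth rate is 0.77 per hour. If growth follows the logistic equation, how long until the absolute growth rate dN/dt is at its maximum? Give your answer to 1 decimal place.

5.3 hours

Logistic growth is fastest at N = K/2 = 1.03×10^6.
A = (K − N₀)/N₀ = 57.357. Set K/(1 + A·e^(−rt)) = K/2 → A·e^(−rt) = 1.
e^(−0.77t) = 1/57.357 = 0.0174347, so t = ln(57.357)/0.77 = 4.0493/0.77 = 5.2588.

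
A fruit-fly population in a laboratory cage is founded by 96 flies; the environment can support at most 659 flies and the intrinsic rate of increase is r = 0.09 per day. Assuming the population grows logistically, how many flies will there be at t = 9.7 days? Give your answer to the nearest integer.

A = (K − N₀)/N₀ = (659 − 96)/96 = 5.8646.
N(t) = K/(1 + A·e^(−rt)) = 659/(1 + 5.8646×e^(−0.09×9.7)).
e^(−0.873) = 0.4177; denominator = 1 + 5.8646×0.4177 = 3.4496.
N = 659/3.4496 = 191.036.

191 flies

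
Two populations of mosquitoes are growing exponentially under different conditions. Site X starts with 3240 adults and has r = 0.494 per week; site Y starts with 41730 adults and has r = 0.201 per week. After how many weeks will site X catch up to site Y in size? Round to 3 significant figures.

8.72 weeks

Set 3240·e^(0.494t) = 41730·e^(0.201t).
e^((0.494 − 0.201)t) = 41730/3240 → e^(0.293·t) = 12.88.
0.293·t = ln(12.88) = 2.5556, so t = 2.5556/0.293 = 8.7223.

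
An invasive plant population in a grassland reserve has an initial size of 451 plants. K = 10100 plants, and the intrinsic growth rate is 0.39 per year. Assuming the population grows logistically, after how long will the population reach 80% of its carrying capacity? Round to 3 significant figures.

A = (K − N₀)/N₀ = (10100 − 451)/451 = 21.395.
Solve 10100/(1 + 21.395·e^(−0.39t)) = 8080: 1 + 21.395·e^(−0.39t) = 1.25, so e^(−0.39t) = 0.0116851.
−0.39·t = ln(0.0116851) = -4.4494, so t = 4.4494/0.39 = 11.409.

11.4 years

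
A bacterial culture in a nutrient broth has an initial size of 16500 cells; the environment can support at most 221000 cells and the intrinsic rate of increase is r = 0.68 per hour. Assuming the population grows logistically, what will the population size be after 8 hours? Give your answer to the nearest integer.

209721 cells

A = (K − N₀)/N₀ = (221000 − 16500)/16500 = 12.394.
N(t) = K/(1 + A·e^(−rt)) = 221000/(1 + 12.394×e^(−0.68×8)).
e^(−5.44) = 0.0043395; denominator = 1 + 12.394×0.0043395 = 1.0538.
N = 221000/1.0538 = 209721.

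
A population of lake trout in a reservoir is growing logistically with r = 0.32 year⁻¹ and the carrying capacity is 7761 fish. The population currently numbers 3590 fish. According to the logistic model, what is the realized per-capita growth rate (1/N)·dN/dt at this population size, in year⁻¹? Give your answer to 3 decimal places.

0.172 per year

(1/N)·dN/dt = r(1 − N/K) = 0.32 × (1 − 3590/7761).
= 0.32 × 0.53743 = 0.17198.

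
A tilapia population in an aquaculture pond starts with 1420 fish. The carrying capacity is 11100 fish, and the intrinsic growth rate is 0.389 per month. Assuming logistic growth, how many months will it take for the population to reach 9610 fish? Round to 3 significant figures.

9.73 months

A = (K − N₀)/N₀ = (11100 − 1420)/1420 = 6.8169.
Solve 11100/(1 + 6.8169·e^(−0.389t)) = 9610: 1 + 6.8169·e^(−0.389t) = 1.155, so e^(−0.389t) = 0.0227445.
−0.389·t = ln(0.0227445) = -3.7834, so t = 3.7834/0.389 = 9.726.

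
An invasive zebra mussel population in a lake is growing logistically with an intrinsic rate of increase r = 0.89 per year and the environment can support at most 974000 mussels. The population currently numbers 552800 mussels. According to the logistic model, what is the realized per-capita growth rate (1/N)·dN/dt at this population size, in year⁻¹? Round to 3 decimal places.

(1/N)·dN/dt = r(1 − N/K) = 0.89 × (1 − 552800/974000).
= 0.89 × 0.43244 = 0.38487.

0.385 per year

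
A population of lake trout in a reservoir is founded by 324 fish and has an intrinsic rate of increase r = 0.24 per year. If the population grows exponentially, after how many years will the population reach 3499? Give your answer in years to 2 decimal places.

Set N₀·e^(rt) = 3499: e^(0.24·t) = 3499/324 = 10.799.
0.24·t = ln(10.799) = 2.3795, so t = 2.3795/0.24 = 9.9145.

9.91 years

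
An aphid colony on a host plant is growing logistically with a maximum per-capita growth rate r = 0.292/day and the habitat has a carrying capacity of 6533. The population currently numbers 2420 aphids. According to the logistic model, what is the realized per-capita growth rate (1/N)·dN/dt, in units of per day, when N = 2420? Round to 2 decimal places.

(1/N)·dN/dt = r(1 − N/K) = 0.292 × (1 − 2420/6533).
= 0.292 × 0.62957 = 0.18384.

0.18 per day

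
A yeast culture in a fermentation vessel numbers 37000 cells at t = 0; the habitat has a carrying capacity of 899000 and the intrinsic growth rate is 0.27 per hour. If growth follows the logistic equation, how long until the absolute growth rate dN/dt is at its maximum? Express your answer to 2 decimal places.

11.66 hours

Logistic growth is fastest at N = K/2 = 449500.
A = (K − N₀)/N₀ = 23.297. Set K/(1 + A·e^(−rt)) = K/2 → A·e^(−rt) = 1.
e^(−0.27t) = 1/23.297 = 0.0429234, so t = ln(23.297)/0.27 = 3.1483/0.27 = 11.661.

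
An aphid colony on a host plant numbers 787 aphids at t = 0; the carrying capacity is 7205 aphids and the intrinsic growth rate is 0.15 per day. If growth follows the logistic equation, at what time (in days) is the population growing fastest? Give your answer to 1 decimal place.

Logistic growth is fastest at N = K/2 = 3602.5.
A = (K − N₀)/N₀ = 8.155. Set K/(1 + A·e^(−rt)) = K/2 → A·e^(−rt) = 1.
e^(−0.15t) = 1/8.155 = 0.122624, so t = ln(8.155)/0.15 = 2.0986/0.15 = 13.991.

14.0 days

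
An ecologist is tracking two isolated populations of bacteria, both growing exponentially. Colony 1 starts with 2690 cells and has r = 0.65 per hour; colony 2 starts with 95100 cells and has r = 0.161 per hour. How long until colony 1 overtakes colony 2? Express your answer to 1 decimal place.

Set 2690·e^(0.65t) = 95100·e^(0.161t).
e^((0.65 − 0.161)t) = 95100/2690 → e^(0.489·t) = 35.353.
0.489·t = ln(35.353) = 3.5654, so t = 3.5654/0.489 = 7.2912.

7.3 hours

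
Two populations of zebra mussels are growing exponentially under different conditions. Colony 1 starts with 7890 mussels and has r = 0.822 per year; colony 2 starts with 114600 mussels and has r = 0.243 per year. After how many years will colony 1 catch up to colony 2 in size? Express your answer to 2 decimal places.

Set 7890·e^(0.822t) = 114600·e^(0.243t).
e^((0.822 − 0.243)t) = 114600/7890 → e^(0.579·t) = 14.525.
0.579·t = ln(14.525) = 2.6759, so t = 2.6759/0.579 = 4.6215.

4.62 years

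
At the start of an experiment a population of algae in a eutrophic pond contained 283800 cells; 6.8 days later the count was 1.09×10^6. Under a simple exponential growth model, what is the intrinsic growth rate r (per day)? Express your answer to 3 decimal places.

From N(t) = N₀·e^(rt): e^(r·6.8) = 1.09×10^6/283800 = 3.8407.
r·6.8 = ln(3.8407) = 1.3457, so r = 1.3457/6.8 = 0.19789.

0.198 per day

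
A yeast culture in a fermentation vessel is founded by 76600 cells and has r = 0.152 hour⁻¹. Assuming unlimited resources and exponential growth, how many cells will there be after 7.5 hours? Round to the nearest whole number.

N(t) = N₀·e^(rt) = 76600 × e^(0.152×7.5) = 76600 × e^1.14.
e^1.14 ≈ 3.1268, so N ≈ 76600 × 3.1268 = 239510.

239510 cells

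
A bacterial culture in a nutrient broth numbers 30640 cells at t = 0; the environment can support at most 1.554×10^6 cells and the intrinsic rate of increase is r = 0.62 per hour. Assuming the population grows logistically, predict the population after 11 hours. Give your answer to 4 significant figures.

1474000 cells

A = (K − N₀)/N₀ = (1.554×10^6 − 30640)/30640 = 49.718.
N(t) = K/(1 + A·e^(−rt)) = 1.554×10^6/(1 + 49.718×e^(−0.62×11)).
e^(−6.82) = 0.0010917; denominator = 1 + 49.718×0.0010917 = 1.0543.
N = 1.554×10^6/1.0543 = 1.473994×10^6.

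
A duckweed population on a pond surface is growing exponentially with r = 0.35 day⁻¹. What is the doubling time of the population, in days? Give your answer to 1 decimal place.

2.0 days

Doubling time t_d = ln(2)/r = 0.6931/0.35 = 1.9804.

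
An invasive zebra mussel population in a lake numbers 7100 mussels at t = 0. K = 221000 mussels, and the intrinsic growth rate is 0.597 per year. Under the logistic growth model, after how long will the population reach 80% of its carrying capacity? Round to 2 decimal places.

8.03 years

A = (K − N₀)/N₀ = (221000 − 7100)/7100 = 30.127.
Solve 221000/(1 + 30.127·e^(−0.597t)) = 176800: 1 + 30.127·e^(−0.597t) = 1.25, so e^(−0.597t) = 0.00829827.
−0.597·t = ln(0.00829827) = -4.7917, so t = 4.7917/0.597 = 8.0263.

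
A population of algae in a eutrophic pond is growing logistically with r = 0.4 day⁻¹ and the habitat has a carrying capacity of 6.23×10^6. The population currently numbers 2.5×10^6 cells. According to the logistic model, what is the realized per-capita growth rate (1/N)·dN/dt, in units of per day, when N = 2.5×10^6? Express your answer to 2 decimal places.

0.24 per day

(1/N)·dN/dt = r(1 − N/K) = 0.4 × (1 − 2.5×10^6/6.23×10^6).
= 0.4 × 0.59872 = 0.23949.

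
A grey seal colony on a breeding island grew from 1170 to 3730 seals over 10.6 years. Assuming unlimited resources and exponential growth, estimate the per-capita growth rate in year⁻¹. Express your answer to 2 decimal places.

From N(t) = N₀·e^(rt): e^(r·10.6) = 3730/1170 = 3.188.
r·10.6 = ln(3.188) = 1.1594, so r = 1.1594/10.6 = 0.10938.

0.11 per year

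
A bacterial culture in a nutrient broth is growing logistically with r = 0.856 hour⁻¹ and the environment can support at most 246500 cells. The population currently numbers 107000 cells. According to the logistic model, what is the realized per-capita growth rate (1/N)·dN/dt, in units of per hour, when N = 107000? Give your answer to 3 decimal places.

0.484 per hour

(1/N)·dN/dt = r(1 − N/K) = 0.856 × (1 − 107000/246500).
= 0.856 × 0.56592 = 0.48443.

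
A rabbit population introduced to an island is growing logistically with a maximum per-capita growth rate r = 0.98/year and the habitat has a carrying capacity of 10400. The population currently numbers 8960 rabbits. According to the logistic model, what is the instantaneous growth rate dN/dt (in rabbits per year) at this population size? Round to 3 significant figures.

1220 rabbits per year

dN/dt = rN(1 − N/K) = 0.98 × 8960 × (1 − 8960/10400).
1 − 8960/10400 = 0.13846; dN/dt = 0.98 × 8960 × 0.13846 = 1215.8.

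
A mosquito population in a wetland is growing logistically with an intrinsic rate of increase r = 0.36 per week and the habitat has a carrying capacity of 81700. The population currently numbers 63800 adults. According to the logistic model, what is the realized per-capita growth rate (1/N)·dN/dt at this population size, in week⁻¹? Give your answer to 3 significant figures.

0.0789 per week

(1/N)·dN/dt = r(1 − N/K) = 0.36 × (1 − 63800/81700).
= 0.36 × 0.21909 = 0.078874.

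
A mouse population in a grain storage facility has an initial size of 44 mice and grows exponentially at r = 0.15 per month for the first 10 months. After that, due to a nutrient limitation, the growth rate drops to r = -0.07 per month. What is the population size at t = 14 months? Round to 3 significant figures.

Phase 1: N(10) = 44·e^(0.15×10) = 44·e^1.5 = 197.194.
Phase 2 runs for 14 − 10 = 4 months at r = -0.07.
N(14) = 197.194·e^(-0.07×4) = 197.194·e^-0.28 = 149.036.

149 mice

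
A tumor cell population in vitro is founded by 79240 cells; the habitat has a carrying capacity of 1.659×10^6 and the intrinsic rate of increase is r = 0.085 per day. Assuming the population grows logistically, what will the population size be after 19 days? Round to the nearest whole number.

A = (K − N₀)/N₀ = (1.659×10^6 − 79240)/79240 = 19.936.
N(t) = K/(1 + A·e^(−rt)) = 1.659×10^6/(1 + 19.936×e^(−0.085×19)).
e^(−1.615) = 0.19889; denominator = 1 + 19.936×0.19889 = 4.9652.
N = 1.659×10^6/4.9652 = 334128.

334128 cells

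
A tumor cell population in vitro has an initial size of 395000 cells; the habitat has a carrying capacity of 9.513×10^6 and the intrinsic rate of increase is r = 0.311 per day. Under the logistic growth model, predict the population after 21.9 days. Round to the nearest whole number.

A = (K − N₀)/N₀ = (9.513×10^6 − 395000)/395000 = 23.084.
N(t) = K/(1 + A·e^(−rt)) = 9.513×10^6/(1 + 23.084×e^(−0.311×21.9)).
e^(−6.811) = 0.0011017; denominator = 1 + 23.084×0.0011017 = 1.0254.
N = 9.513×10^6/1.0254 = 9.277073×10^6.

9277073 cells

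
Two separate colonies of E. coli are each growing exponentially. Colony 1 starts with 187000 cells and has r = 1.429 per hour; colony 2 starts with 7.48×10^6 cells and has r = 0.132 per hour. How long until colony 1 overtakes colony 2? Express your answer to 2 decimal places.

2.84 hours

Set 187000·e^(1.429t) = 7.48×10^6·e^(0.132t).
e^((1.429 − 0.132)t) = 7.48×10^6/187000 → e^(1.297·t) = 40.
1.297·t = ln(40) = 3.6889, so t = 3.6889/1.297 = 2.8442.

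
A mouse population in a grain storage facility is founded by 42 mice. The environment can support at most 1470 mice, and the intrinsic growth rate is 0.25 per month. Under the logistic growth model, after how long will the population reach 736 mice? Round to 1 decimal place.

14.1 months

A = (K − N₀)/N₀ = (1470 − 42)/42 = 34.
Solve 1470/(1 + 34·e^(−0.25t)) = 736: 1 + 34·e^(−0.25t) = 1.9973, so e^(−0.25t) = 0.0293318.
−0.25·t = ln(0.0293318) = -3.5291, so t = 3.5291/0.25 = 14.116.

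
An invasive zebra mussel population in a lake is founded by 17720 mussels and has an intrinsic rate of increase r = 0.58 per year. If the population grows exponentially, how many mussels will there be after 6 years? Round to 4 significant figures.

N(t) = N₀·e^(rt) = 17720 × e^(0.58×6) = 17720 × e^3.48.
e^3.48 ≈ 32.46, so N ≈ 17720 × 32.46 = 575186.

575200 mussels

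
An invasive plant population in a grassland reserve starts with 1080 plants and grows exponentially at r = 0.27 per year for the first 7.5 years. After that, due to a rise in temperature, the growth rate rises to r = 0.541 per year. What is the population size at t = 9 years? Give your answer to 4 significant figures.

Phase 1: N(7.5) = 1080·e^(0.27×7.5) = 1080·e^2.025 = 8182.2.
Phase 2 runs for 9 − 7.5 = 1.5 years at r = 0.541.
N(9) = 8182.2·e^(0.541×1.5) = 8182.2·e^0.8115 = 18420.4.

18420 plants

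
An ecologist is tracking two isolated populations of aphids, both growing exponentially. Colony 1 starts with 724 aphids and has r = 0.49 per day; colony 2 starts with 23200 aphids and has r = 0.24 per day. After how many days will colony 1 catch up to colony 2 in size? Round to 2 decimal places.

Set 724·e^(0.49t) = 23200·e^(0.24t).
e^((0.49 − 0.24)t) = 23200/724 → e^(0.25·t) = 32.044.
0.25·t = ln(32.044) = 3.4671, so t = 3.4671/0.25 = 13.868.

13.87 days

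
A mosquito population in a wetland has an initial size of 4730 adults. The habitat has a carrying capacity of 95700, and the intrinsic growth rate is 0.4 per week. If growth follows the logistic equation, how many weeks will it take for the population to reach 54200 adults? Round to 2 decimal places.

A = (K − N₀)/N₀ = (95700 − 4730)/4730 = 19.233.
Solve 95700/(1 + 19.233·e^(−0.4t)) = 54200: 1 + 19.233·e^(−0.4t) = 1.7657, so e^(−0.4t) = 0.0398118.
−0.4·t = ln(0.0398118) = -3.2236, so t = 3.2236/0.4 = 8.059.

8.06 weeks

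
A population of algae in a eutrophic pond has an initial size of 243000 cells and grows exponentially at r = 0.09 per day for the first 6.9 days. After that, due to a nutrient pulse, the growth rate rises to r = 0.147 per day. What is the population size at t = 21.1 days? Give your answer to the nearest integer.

Phase 1: N(6.9) = 243000·e^(0.09×6.9) = 243000·e^0.621 = 452171.
Phase 2 runs for 21.1 − 6.9 = 14.2 days at r = 0.147.
N(21.1) = 452171·e^(0.147×14.2) = 452171·e^2.087 = 3.646275×10^6.

3646275 cells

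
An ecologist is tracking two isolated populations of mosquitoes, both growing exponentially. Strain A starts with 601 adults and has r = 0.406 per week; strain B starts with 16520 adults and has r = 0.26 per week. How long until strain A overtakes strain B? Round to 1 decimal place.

22.7 weeks

Set 601·e^(0.406t) = 16520·e^(0.26t).
e^((0.406 − 0.26)t) = 16520/601 → e^(0.146·t) = 27.488.
0.146·t = ln(27.488) = 3.3137, so t = 3.3137/0.146 = 22.697.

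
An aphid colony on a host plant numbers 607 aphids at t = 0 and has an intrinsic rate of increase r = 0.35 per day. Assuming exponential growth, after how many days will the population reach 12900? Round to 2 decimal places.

8.73 days

Set N₀·e^(rt) = 12900: e^(0.35·t) = 12900/607 = 21.252.
0.35·t = ln(21.252) = 3.0565, so t = 3.0565/0.35 = 8.7327.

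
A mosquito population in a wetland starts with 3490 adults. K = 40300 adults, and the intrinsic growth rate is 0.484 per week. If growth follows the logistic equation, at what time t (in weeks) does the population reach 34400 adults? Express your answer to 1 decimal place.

A = (K − N₀)/N₀ = (40300 − 3490)/3490 = 10.547.
Solve 40300/(1 + 10.547·e^(−0.484t)) = 34400: 1 + 10.547·e^(−0.484t) = 1.1715, so e^(−0.484t) = 0.0162612.
−0.484·t = ln(0.0162612) = -4.119, so t = 4.119/0.484 = 8.5103.

8.5 weeks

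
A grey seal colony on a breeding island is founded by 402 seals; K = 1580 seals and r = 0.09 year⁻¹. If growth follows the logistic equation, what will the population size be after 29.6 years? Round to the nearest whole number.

A = (K − N₀)/N₀ = (1580 − 402)/402 = 2.9303.
N(t) = K/(1 + A·e^(−rt)) = 1580/(1 + 2.9303×e^(−0.09×29.6)).
e^(−2.664) = 0.069669; denominator = 1 + 2.9303×0.069669 = 1.2042.
N = 1580/1.2042 = 1312.12.

1312 seals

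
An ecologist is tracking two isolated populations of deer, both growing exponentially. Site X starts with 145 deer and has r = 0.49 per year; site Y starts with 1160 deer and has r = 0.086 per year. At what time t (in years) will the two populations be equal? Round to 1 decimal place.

5.1 years

Set 145·e^(0.49t) = 1160·e^(0.086t).
e^((0.49 − 0.086)t) = 1160/145 → e^(0.404·t) = 8.
0.404·t = ln(8) = 2.0794, so t = 2.0794/0.404 = 5.1471.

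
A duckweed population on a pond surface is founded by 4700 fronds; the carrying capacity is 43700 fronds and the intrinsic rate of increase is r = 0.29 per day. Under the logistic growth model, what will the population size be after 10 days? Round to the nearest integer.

A = (K − N₀)/N₀ = (43700 − 4700)/4700 = 8.2979.
N(t) = K/(1 + A·e^(−rt)) = 43700/(1 + 8.2979×e^(−0.29×10)).
e^(−2.9) = 0.055023; denominator = 1 + 8.2979×0.055023 = 1.4566.
N = 43700/1.4566 = 30001.9.

30002 fronds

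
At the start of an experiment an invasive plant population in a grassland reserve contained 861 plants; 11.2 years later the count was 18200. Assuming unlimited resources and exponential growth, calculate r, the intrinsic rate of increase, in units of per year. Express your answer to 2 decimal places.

From N(t) = N₀·e^(rt): e^(r·11.2) = 18200/861 = 21.138.
r·11.2 = ln(21.138) = 3.0511, so r = 3.0511/11.2 = 0.27242.

0.27 per year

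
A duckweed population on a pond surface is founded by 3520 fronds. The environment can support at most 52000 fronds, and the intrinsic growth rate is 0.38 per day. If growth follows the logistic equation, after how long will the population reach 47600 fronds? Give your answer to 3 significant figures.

13.2 days

A = (K − N₀)/N₀ = (52000 − 3520)/3520 = 13.773.
Solve 52000/(1 + 13.773·e^(−0.38t)) = 47600: 1 + 13.773·e^(−0.38t) = 1.0924, so e^(−0.38t) = 0.0067116.
−0.38·t = ln(0.0067116) = -5.0039, so t = 5.0039/0.38 = 13.168.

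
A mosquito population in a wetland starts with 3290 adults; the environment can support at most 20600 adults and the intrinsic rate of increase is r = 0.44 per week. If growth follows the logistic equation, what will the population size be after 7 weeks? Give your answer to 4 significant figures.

16590 adults

A = (K − N₀)/N₀ = (20600 − 3290)/3290 = 5.2614.
N(t) = K/(1 + A·e^(−rt)) = 20600/(1 + 5.2614×e^(−0.44×7)).
e^(−3.08) = 0.045959; denominator = 1 + 5.2614×0.045959 = 1.2418.
N = 20600/1.2418 = 16588.7.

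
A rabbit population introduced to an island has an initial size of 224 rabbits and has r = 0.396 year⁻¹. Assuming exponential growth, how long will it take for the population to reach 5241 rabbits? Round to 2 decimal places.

Set N₀·e^(rt) = 5241: e^(0.396·t) = 5241/224 = 23.397.
0.396·t = ln(23.397) = 3.1526, so t = 3.1526/0.396 = 7.9612.

7.96 years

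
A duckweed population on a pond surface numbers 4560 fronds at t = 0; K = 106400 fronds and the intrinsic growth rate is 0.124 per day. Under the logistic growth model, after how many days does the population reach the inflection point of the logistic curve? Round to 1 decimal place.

Logistic growth is fastest at N = K/2 = 53200.
A = (K − N₀)/N₀ = 22.333. Set K/(1 + A·e^(−rt)) = K/2 → A·e^(−rt) = 1.
e^(−0.124t) = 1/22.333 = 0.0447761, so t = ln(22.333)/0.124 = 3.1061/0.124 = 25.049.

25.0 days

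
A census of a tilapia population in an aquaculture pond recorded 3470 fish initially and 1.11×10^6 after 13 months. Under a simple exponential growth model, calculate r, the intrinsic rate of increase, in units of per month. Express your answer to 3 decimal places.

0.444 per month

From N(t) = N₀·e^(rt): e^(r·13) = 1.11×10^6/3470 = 319.88.
r·13 = ln(319.88) = 5.768, so r = 5.768/13 = 0.44369.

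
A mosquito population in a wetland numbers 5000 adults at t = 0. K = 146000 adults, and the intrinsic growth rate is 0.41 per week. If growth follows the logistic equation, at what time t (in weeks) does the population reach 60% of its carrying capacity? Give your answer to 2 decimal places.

9.13 weeks

A = (K − N₀)/N₀ = (146000 − 5000)/5000 = 28.2.
Solve 146000/(1 + 28.2·e^(−0.41t)) = 87600: 1 + 28.2·e^(−0.41t) = 1.6667, so e^(−0.41t) = 0.0236407.
−0.41·t = ln(0.0236407) = -3.7448, so t = 3.7448/0.41 = 9.1336.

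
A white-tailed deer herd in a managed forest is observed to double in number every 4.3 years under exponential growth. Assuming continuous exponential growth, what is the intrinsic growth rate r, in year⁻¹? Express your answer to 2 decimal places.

r = ln(2)/t_d = 0.6931/4.3 = 0.1612.

0.16 per year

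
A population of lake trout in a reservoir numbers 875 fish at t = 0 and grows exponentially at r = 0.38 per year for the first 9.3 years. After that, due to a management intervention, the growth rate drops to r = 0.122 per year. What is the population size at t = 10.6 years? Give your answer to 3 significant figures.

35100 fish

Phase 1: N(9.3) = 875·e^(0.38×9.3) = 875·e^3.534 = 29978.1.
Phase 2 runs for 10.6 − 9.3 = 1.3 years at r = 0.122.
N(10.6) = 29978.1·e^(0.122×1.3) = 29978.1·e^0.1586 = 35130.5.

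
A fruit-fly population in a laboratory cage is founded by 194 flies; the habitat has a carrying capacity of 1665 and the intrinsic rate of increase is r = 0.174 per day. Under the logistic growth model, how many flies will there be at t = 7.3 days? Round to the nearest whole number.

A = (K − N₀)/N₀ = (1665 − 194)/194 = 7.5825.
N(t) = K/(1 + A·e^(−rt)) = 1665/(1 + 7.5825×e^(−0.174×7.3)).
e^(−1.27) = 0.28078; denominator = 1 + 7.5825×0.28078 = 3.129.
N = 1665/3.129 = 532.124.

532 flies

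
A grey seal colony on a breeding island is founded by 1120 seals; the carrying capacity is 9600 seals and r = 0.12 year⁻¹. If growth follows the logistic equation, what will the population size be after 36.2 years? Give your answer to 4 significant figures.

A = (K − N₀)/N₀ = (9600 − 1120)/1120 = 7.5714.
N(t) = K/(1 + A·e^(−rt)) = 9600/(1 + 7.5714×e^(−0.12×36.2)).
e^(−4.344) = 0.012984; denominator = 1 + 7.5714×0.012984 = 1.0983.
N = 9600/1.0983 = 8740.69.

8741 seals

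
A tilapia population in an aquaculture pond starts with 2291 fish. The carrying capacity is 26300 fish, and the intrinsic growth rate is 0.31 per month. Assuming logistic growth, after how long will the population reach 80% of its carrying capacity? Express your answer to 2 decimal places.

A = (K − N₀)/N₀ = (26300 − 2291)/2291 = 10.48.
Solve 26300/(1 + 10.48·e^(−0.31t)) = 21040: 1 + 10.48·e^(−0.31t) = 1.25, so e^(−0.31t) = 0.0238556.
−0.31·t = ln(0.0238556) = -3.7357, so t = 3.7357/0.31 = 12.051.

12.05 months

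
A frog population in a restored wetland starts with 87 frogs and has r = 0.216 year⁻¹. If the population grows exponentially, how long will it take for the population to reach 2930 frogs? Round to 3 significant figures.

Set N₀·e^(rt) = 2930: e^(0.216·t) = 2930/87 = 33.678.
0.216·t = ln(33.678) = 3.5168, so t = 3.5168/0.216 = 16.282.

16.3 years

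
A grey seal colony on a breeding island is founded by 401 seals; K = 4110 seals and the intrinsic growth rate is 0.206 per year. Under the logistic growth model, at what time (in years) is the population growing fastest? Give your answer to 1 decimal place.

Logistic growth is fastest at N = K/2 = 2055.
A = (K − N₀)/N₀ = 9.2494. Set K/(1 + A·e^(−rt)) = K/2 → A·e^(−rt) = 1.
e^(−0.206t) = 1/9.2494 = 0.108115, so t = ln(9.2494)/0.206 = 2.2246/0.206 = 10.799.

10.8 years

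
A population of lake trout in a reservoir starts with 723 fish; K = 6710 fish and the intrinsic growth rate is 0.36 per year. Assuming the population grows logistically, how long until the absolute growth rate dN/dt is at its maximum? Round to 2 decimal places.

Logistic growth is fastest at N = K/2 = 3355.
A = (K − N₀)/N₀ = 8.2808. Set K/(1 + A·e^(−rt)) = K/2 → A·e^(−rt) = 1.
e^(−0.36t) = 1/8.2808 = 0.120762, so t = ln(8.2808)/0.36 = 2.1139/0.36 = 5.872.

5.87 years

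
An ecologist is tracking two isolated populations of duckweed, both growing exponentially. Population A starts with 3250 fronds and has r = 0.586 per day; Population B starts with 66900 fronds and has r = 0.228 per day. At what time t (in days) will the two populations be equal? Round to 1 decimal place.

Set 3250·e^(0.586t) = 66900·e^(0.228t).
e^((0.586 − 0.228)t) = 66900/3250 → e^(0.358·t) = 20.585.
0.358·t = ln(20.585) = 3.0245, so t = 3.0245/0.358 = 8.4484.

8.4 days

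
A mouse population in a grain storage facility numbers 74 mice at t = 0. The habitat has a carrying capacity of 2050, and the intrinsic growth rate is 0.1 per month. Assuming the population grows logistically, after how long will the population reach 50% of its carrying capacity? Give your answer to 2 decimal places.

32.85 months

A = (K − N₀)/N₀ = (2050 − 74)/74 = 26.703.
Solve 2050/(1 + 26.703·e^(−0.1t)) = 1025: 1 + 26.703·e^(−0.1t) = 2, so e^(−0.1t) = 0.0374494.
−0.1·t = ln(0.0374494) = -3.2848, so t = 3.2848/0.1 = 32.848.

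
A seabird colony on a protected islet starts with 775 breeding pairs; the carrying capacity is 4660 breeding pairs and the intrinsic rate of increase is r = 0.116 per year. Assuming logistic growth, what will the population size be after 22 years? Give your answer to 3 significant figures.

3350 breeding pairs

A = (K − N₀)/N₀ = (4660 − 775)/775 = 5.0129.
N(t) = K/(1 + A·e^(−rt)) = 4660/(1 + 5.0129×e^(−0.116×22)).
e^(−2.552) = 0.077926; denominator = 1 + 5.0129×0.077926 = 1.3906.
N = 4660/1.3906 = 3350.99.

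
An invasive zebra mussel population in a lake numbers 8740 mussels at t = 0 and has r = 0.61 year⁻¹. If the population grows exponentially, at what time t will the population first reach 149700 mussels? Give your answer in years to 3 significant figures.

4.66 years

Set N₀·e^(rt) = 149700: e^(0.61·t) = 149700/8740 = 17.128.
0.61·t = ln(17.128) = 2.8407, so t = 2.8407/0.61 = 4.6569.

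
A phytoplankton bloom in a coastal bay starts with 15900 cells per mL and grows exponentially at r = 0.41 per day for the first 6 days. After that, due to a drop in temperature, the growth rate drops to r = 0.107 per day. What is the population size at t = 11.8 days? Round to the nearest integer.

346166 cells per mL

Phase 1: N(6) = 15900·e^(0.41×6) = 15900·e^2.46 = 186107.
Phase 2 runs for 11.8 − 6 = 5.8 days at r = 0.107.
N(11.8) = 186107·e^(0.107×5.8) = 186107·e^0.6206 = 346166.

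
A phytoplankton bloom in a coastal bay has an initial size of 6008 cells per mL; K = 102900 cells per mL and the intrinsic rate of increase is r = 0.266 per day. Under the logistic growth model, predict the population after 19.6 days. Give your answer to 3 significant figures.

94600 cells per mL

A = (K − N₀)/N₀ = (102900 − 6008)/6008 = 16.127.
N(t) = K/(1 + A·e^(−rt)) = 102900/(1 + 16.127×e^(−0.266×19.6)).
e^(−5.214) = 0.005442; denominator = 1 + 16.127×0.005442 = 1.0878.
N = 102900/1.0878 = 94597.7.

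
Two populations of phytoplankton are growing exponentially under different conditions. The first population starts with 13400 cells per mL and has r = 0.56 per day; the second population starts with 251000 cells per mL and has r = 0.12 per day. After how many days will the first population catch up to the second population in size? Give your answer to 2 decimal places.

6.66 days

Set 13400·e^(0.56t) = 251000·e^(0.12t).
e^((0.56 − 0.12)t) = 251000/13400 → e^(0.44·t) = 18.731.
0.44·t = ln(18.731) = 2.9302, so t = 2.9302/0.44 = 6.6595.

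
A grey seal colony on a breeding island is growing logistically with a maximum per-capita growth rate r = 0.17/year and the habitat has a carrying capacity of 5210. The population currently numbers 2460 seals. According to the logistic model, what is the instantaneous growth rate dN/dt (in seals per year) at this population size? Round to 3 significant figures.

dN/dt = rN(1 − N/K) = 0.17 × 2460 × (1 − 2460/5210).
1 − 2460/5210 = 0.52783; dN/dt = 0.17 × 2460 × 0.52783 = 220.74.

221 seals per year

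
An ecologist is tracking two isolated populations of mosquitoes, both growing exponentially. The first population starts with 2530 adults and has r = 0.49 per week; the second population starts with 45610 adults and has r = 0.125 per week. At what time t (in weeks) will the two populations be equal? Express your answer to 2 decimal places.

Set 2530·e^(0.49t) = 45610·e^(0.125t).
e^((0.49 − 0.125)t) = 45610/2530 → e^(0.365·t) = 18.028.
0.365·t = ln(18.028) = 2.8919, so t = 2.8919/0.365 = 7.923.

7.92 weeks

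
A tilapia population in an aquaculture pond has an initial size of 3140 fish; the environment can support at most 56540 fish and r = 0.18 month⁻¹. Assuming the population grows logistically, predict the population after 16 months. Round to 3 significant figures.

28900 fish

A = (K − N₀)/N₀ = (56540 − 3140)/3140 = 17.006.
N(t) = K/(1 + A·e^(−rt)) = 56540/(1 + 17.006×e^(−0.18×16)).
e^(−2.88) = 0.056135; denominator = 1 + 17.006×0.056135 = 1.9546.
N = 56540/1.9546 = 28925.9.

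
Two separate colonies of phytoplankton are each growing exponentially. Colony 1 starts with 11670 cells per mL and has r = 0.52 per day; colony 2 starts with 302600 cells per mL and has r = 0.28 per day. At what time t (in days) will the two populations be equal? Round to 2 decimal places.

13.56 days

Set 11670·e^(0.52t) = 302600·e^(0.28t).
e^((0.52 − 0.28)t) = 302600/11670 → e^(0.24·t) = 25.93.
0.24·t = ln(25.93) = 3.2554, so t = 3.2554/0.24 = 13.564.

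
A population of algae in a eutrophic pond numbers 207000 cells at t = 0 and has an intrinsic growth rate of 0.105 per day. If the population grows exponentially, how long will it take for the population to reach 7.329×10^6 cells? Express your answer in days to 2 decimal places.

33.97 days

Set N₀·e^(rt) = 7.329×10^6: e^(0.105·t) = 7.329×10^6/207000 = 35.406.
0.105·t = ln(35.406) = 3.5669, so t = 3.5669/0.105 = 33.97.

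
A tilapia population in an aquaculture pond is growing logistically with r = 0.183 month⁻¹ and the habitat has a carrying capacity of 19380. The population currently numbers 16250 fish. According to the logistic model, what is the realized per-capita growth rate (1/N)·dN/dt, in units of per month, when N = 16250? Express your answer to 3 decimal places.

0.030 per month

(1/N)·dN/dt = r(1 − N/K) = 0.183 × (1 − 16250/19380).
= 0.183 × 0.16151 = 0.029556.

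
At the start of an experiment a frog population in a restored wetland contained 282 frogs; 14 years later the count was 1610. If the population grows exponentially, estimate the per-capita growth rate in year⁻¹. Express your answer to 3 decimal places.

From N(t) = N₀·e^(rt): e^(r·14) = 1610/282 = 5.7092.
r·14 = ln(5.7092) = 1.7421, so r = 1.7421/14 = 0.12443.

0.124 per year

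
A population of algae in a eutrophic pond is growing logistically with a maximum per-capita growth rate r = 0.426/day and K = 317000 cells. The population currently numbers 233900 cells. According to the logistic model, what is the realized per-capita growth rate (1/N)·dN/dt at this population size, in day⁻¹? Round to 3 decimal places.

0.112 per day

(1/N)·dN/dt = r(1 − N/K) = 0.426 × (1 − 233900/317000).
= 0.426 × 0.26215 = 0.11167.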